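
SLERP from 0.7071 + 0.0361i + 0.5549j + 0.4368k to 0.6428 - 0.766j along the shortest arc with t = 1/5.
0.8626 + 0.0341i + 0.2913j + 0.4123k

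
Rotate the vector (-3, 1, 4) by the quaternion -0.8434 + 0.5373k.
(-0.362, 3.142, 4)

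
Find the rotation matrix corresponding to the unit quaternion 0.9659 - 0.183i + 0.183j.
[[0.933, -0.067, 0.3535], [-0.067, 0.933, 0.3535], [-0.3535, -0.3535, 0.866]]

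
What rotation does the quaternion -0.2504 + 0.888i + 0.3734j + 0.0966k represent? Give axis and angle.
axis = (0.9172, 0.3857, 0.0998), θ = 209°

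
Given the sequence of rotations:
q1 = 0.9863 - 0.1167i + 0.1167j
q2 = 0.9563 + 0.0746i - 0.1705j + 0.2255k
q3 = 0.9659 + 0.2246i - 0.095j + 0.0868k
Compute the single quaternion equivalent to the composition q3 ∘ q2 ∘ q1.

q2 · q1 = 0.9718 - 0.0643i - 0.0829j + 0.2112k
q3 · q2 · q1 = 0.9269 + 0.1433i - 0.2254j + 0.2636k
0.9269 + 0.1433i - 0.2254j + 0.2636k


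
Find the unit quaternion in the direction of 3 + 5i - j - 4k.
0.4201 + 0.7001i - 0.14j - 0.5601k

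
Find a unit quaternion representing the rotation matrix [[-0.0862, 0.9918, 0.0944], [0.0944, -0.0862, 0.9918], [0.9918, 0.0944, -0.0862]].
-0.4305 + 0.5211i + 0.5211j + 0.5211k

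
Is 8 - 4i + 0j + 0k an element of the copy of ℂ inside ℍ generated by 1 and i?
Yes. The quaternion 8 - 4i has j- and k-coefficients y = z = 0, so it lies in the complex subalgebra spanned by 1 and i.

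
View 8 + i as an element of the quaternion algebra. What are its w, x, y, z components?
8 + i + 0j + 0k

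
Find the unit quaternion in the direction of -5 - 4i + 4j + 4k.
-0.5852 - 0.4682i + 0.4682j + 0.4682k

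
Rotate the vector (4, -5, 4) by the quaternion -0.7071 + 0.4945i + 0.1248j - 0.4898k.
(2.159, 5.417, 4.795)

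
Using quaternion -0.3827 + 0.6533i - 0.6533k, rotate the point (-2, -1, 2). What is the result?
(-1.5, 0.707, 2.5)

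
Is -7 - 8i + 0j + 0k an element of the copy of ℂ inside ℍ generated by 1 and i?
Yes. The quaternion -7 - 8i has j- and k-coefficients y = z = 0, so it lies in the complex subalgebra spanned by 1 and i.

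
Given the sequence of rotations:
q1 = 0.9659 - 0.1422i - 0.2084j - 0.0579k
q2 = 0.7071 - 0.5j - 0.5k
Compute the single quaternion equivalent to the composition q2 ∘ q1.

q2 · q1 = 0.5498 - 0.1758i - 0.5592j - 0.595k
0.5498 - 0.1758i - 0.5592j - 0.595k


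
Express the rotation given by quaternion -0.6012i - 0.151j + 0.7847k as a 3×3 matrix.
[[-0.2771, 0.1816, -0.9435], [0.1816, -0.9544, -0.237], [-0.9435, -0.237, 0.2315]]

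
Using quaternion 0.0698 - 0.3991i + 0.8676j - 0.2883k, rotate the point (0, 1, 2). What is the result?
(0.05, -0.374, -2.204)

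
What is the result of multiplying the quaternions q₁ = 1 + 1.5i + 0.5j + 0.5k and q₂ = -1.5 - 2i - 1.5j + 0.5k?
2 - 3.25i - 4j - 1.5k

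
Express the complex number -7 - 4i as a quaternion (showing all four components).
-7 - 4i + 0j + 0k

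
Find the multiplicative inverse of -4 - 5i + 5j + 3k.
-0.0533 + 0.0667i - 0.0667j - 0.04k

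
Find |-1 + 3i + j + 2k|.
√15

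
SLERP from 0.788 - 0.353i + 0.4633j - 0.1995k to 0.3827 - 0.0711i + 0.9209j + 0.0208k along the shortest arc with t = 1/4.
0.7187 - 0.2947i + 0.6117j - 0.15k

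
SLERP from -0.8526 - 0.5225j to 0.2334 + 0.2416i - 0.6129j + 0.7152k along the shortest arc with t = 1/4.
-0.677 + 0.0863i - 0.6848j + 0.2554k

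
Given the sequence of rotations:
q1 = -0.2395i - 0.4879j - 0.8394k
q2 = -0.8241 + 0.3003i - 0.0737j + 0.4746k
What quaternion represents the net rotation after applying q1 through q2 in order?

q2 · q1 = 0.4343 + 0.4908i + 0.5405j + 0.5276k
0.4343 + 0.4908i + 0.5405j + 0.5276k


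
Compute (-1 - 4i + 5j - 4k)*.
-1 + 4i - 5j + 4k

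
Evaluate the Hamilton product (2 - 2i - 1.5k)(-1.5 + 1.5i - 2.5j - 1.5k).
-2.25 + 2.25i - 10.25j + 4.25k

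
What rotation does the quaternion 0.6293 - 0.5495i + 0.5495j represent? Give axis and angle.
axis = (-√2/2, √2/2, 0), θ = 102°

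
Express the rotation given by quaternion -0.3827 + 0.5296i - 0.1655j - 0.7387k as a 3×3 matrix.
[[-0.1461, -0.7407, -0.6558], [0.3901, -0.6523, 0.6499], [-0.9091, -0.1608, 0.3843]]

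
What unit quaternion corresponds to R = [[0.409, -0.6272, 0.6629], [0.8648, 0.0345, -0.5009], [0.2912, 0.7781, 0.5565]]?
0.7071 + 0.4522i + 0.1314j + 0.5275k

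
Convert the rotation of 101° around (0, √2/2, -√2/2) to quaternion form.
0.6361 + 0.5456j - 0.5456k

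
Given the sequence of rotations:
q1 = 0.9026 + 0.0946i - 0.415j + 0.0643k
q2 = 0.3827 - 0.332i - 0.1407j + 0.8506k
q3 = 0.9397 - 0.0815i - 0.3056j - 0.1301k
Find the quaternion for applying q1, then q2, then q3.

q2 · q1 = 0.2637 + 0.0805i - 0.184j + 0.9434k
q3 · q2 · q1 = 0.3209 - 0.2581i - 0.1871j + 0.8918k
0.3209 - 0.2581i - 0.1871j + 0.8918k


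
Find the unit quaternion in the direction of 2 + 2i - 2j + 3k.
0.4364 + 0.4364i - 0.4364j + 0.6547k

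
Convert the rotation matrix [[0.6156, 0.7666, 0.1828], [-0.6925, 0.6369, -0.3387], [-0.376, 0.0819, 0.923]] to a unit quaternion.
0.891 + 0.118i + 0.1568j - 0.4094k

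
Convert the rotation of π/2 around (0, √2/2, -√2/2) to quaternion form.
0.7071 + 0.5j - 0.5k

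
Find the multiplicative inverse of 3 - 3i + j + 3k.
0.1071 + 0.1071i - 0.0357j - 0.1071k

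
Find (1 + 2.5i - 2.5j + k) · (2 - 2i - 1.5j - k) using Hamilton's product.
4.25 + 7i - 6j - 7.75k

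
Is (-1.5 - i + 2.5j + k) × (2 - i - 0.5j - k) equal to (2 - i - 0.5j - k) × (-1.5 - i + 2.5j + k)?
No: pq = -1.75 - 2.5i + 3.75j + 6.5k ≠ -1.75 + 1.5i + 7.75j + 0.5k = qp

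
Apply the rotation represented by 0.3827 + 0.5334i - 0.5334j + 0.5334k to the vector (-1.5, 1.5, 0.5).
(-1.178, -0.455, -1.776)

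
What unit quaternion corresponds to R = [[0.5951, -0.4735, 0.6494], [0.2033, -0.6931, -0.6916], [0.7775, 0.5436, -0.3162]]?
0.3827 + 0.8069i - 0.0837j + 0.4421k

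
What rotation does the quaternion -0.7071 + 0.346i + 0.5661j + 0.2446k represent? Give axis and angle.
axis = (0.4893, 0.8006, 0.3459), θ = 3π/2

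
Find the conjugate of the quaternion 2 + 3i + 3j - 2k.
2 - 3i - 3j + 2k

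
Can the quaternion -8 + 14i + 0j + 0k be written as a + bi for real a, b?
Yes. The quaternion -8 + 14i has j- and k-coefficients y = z = 0, so it lies in the complex subalgebra spanned by 1 and i.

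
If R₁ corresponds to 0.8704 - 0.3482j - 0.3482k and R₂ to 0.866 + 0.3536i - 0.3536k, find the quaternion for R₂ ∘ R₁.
0.6306 + 0.1846i - 0.1784j - 0.7324k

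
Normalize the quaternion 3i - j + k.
0.9045i - 0.3015j + 0.3015k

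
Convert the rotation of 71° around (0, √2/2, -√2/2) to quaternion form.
0.8141 + 0.4106j - 0.4106k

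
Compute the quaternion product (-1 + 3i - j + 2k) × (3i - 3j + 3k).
-18 - 9k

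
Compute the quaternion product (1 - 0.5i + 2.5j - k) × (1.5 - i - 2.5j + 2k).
9.25 + 0.75i + 3.25j + 4.25k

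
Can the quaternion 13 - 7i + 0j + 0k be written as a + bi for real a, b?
Yes. The quaternion 13 - 7i has j- and k-coefficients y = z = 0, so it lies in the complex subalgebra spanned by 1 and i.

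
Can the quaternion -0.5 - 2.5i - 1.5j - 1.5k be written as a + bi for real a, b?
No. The quaternion -0.5 - 2.5i - 1.5j - 1.5k has j-coefficient y = -1.5 and k-coefficient z = -1.5, not both zero, so it does not lie in the complex subalgebra spanned by 1 and i.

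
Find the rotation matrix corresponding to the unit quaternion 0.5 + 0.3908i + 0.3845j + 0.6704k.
[[-0.1946, -0.3699, 0.9085], [0.9709, -0.2043, 0.1247], [0.1395, 0.9063, 0.3989]]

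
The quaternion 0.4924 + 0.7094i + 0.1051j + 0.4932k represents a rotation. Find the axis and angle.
axis = (0.8151, 0.1208, 0.5667), θ = 121°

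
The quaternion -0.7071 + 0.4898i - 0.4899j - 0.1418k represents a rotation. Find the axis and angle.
axis = (0.6927, -0.6928, -0.2005), θ = 3π/2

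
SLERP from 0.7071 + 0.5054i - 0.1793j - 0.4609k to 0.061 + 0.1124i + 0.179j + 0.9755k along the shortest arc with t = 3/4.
0.1712 + 0.0648i - 0.2062j - 0.9612k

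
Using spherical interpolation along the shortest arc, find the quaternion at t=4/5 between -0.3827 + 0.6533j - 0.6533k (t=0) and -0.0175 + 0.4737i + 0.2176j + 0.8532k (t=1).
-0.0803 - 0.4129i - 0.0265j - 0.9068k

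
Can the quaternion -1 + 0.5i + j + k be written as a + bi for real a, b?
No. The quaternion -1 + 0.5i + j + k has j-coefficient y = 1 and k-coefficient z = 1, not both zero, so it does not lie in the complex subalgebra spanned by 1 and i.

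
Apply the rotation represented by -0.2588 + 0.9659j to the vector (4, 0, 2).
(-4.464, 0, 0.268)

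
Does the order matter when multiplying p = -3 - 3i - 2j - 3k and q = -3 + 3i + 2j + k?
Yes: pq = 25 + 4i - 6j + 6k ≠ 25 - 4i + 6j + 6k = qp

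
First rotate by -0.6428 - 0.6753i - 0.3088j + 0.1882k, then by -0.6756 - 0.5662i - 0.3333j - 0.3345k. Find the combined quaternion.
0.012 + 0.6542i + 0.7553j + 0.0376k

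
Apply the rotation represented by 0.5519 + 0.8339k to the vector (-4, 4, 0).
(-2.119, -5.245, 0)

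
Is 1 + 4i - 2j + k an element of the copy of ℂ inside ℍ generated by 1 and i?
No. The quaternion 1 + 4i - 2j + k has j-coefficient y = -2 and k-coefficient z = 1, not both zero, so it does not lie in the complex subalgebra spanned by 1 and i.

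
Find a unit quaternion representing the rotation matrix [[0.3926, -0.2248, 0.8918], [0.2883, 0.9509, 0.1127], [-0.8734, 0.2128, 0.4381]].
0.8339 + 0.03i + 0.5292j + 0.1538k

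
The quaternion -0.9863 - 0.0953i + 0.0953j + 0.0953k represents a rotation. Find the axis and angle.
axis = (-√3/3, √3/3, √3/3), θ = 341°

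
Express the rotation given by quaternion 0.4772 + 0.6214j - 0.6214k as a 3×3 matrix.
[[-0.5446, 0.5931, 0.5931], [-0.5931, 0.2277, -0.7723], [-0.5931, -0.7723, 0.2277]]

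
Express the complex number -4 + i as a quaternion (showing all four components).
-4 + i + 0j + 0k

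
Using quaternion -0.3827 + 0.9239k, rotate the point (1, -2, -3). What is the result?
(-2.121, 0.707, -3)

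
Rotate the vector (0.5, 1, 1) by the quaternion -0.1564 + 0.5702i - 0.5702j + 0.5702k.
(0.206, -1.187, -0.893)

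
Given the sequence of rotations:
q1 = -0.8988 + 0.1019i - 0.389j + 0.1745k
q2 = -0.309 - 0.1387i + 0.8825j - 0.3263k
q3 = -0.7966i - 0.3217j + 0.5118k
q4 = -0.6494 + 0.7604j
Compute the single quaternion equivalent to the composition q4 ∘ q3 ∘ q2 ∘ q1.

q2 · q1 = 0.6921 + 0.1202i - 0.682j + 0.2034k
q3 · q2 · q1 = -0.2277 - 0.2677i + 0.0009j + 0.9362k
q4 · q3 · q2 · q1 = 0.1472 + 0.8857i - 0.1737j - 0.4044k
0.1472 + 0.8857i - 0.1737j - 0.4044k


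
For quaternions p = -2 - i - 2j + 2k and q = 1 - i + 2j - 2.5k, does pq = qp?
No: pq = 6 + 2i - 10.5j + 3k ≠ 6 - 1.5j + 11k = qp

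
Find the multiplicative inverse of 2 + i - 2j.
0.2222 - 0.1111i + 0.2222j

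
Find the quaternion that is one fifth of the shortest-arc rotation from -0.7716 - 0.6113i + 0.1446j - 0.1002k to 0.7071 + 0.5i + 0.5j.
-0.7874 - 0.6108i + 0.0112j - 0.0825k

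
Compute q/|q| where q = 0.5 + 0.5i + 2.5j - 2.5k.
0.1387 + 0.1387i + 0.6934j - 0.6934k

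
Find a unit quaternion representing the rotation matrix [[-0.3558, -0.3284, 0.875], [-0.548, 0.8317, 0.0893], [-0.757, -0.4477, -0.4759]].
0.5 - 0.2685i + 0.816j - 0.1098k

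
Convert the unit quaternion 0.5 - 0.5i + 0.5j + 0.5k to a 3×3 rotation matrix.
[[0, -1, 0], [0, 0, 1], [-1, 0, 0]]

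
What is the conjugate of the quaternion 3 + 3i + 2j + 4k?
3 - 3i - 2j - 4k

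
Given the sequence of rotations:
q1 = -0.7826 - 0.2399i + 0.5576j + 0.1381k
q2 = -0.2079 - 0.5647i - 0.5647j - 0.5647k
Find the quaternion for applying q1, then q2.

q2 · q1 = 0.4201 + 0.7287i + 0.5395j - 0.0371k
0.4201 + 0.7287i + 0.5395j - 0.0371k


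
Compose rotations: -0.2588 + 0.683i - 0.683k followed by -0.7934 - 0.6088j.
0.2053 - 0.1261i + 0.1576j + 0.9577k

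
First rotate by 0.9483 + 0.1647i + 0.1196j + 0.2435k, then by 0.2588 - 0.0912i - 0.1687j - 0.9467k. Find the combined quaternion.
0.5111 + 0.0283i - 0.2627j - 0.8179k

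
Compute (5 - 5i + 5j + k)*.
5 + 5i - 5j - k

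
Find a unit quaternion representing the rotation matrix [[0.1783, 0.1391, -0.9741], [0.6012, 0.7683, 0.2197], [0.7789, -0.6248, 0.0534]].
0.7071 - 0.2986i - 0.6198j + 0.1634k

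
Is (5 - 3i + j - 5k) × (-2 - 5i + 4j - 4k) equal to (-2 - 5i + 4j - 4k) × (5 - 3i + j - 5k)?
No: pq = -49 - 3i + 31j - 17k ≠ -49 - 35i + 5j - 3k = qp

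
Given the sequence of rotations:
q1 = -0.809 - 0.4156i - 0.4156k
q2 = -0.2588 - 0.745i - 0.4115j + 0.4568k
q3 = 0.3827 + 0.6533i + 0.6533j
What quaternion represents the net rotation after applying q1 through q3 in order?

q2 · q1 = 0.0896 + 0.8813i - 0.1666j - 0.433k
q3 · q2 · q1 = -0.4326 + 0.1129i + 0.2777j - 0.8503k
-0.4326 + 0.1129i + 0.2777j - 0.8503k


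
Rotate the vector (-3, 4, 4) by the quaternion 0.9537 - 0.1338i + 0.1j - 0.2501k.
(0.267, 5.689, 2.927)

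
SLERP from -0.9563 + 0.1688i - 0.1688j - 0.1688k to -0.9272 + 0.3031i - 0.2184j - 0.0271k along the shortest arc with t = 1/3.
-0.951 + 0.2146i - 0.1862j - 0.1221k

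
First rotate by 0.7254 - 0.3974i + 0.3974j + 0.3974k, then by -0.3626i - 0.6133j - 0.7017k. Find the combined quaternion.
0.3785 - 0.2279i - 0.0219j - 0.8968k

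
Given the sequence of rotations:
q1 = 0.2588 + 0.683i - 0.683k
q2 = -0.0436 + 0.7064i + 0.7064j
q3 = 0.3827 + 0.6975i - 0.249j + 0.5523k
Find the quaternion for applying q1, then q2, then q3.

q2 · q1 = -0.4938 - 0.3294i + 0.6653j - 0.4527k
q3 · q2 · q1 = 0.4565 - 0.7252i + 0.5114j - 0.0639k
0.4565 - 0.7252i + 0.5114j - 0.0639k


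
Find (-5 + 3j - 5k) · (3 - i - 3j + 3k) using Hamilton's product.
9 - i + 29j - 27k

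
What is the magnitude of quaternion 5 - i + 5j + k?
√52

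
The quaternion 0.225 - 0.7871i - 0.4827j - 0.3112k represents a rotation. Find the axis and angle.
axis = (-0.8078, -0.4954, -0.3194), θ = 154°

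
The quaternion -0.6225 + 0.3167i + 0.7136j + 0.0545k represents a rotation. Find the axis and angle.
axis = (0.4047, 0.9118, 0.0696), θ = 257°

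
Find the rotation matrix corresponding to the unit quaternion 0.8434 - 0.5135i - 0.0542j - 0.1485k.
[[0.95, 0.3062, 0.0611], [-0.1948, 0.4285, 0.8823], [0.2439, -0.8501, 0.4668]]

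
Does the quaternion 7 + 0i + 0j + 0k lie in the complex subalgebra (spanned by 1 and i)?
Yes. The quaternion 7 has j- and k-coefficients y = z = 0, so it lies in the complex subalgebra spanned by 1 and i.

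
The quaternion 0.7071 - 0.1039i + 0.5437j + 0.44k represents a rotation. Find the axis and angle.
axis = (-0.1469, 0.7689, 0.6223), θ = π/2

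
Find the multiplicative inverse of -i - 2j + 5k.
0.0333i + 0.0667j - 0.1667k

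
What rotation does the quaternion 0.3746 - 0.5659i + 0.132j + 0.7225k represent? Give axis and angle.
axis = (-0.6103, 0.1424, 0.7792), θ = 136°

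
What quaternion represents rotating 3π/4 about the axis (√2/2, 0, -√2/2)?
0.3827 + 0.6533i - 0.6533k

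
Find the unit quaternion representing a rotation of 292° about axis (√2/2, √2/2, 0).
-0.829 + 0.3954i + 0.3954j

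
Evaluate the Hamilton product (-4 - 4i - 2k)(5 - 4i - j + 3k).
-30 - 6i + 24j - 18k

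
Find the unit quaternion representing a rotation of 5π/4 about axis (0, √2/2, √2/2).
-0.3827 + 0.6533j + 0.6533k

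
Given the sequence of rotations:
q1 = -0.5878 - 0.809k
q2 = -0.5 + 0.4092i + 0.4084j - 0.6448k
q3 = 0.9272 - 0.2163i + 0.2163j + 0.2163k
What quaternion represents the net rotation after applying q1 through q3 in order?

q2 · q1 = -0.2277 - 0.5709i + 0.091j + 0.7835k
q3 · q2 · q1 = -0.5238 - 0.3303i + 0.0811j + 0.781k
-0.5238 - 0.3303i + 0.0811j + 0.781k


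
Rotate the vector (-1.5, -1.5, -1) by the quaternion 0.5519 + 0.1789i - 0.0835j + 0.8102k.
(1.679, -0.399, -1.588)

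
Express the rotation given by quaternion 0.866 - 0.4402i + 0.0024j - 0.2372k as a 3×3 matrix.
[[0.8875, 0.4087, 0.213], [-0.4129, 0.4999, 0.7613], [0.2047, -0.7636, 0.6124]]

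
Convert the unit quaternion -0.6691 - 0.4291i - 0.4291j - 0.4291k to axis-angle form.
axis = (-√3/3, -√3/3, -√3/3), θ = 264°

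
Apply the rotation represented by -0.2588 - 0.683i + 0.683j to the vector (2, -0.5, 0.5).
(0.424, -2.076, 0.097)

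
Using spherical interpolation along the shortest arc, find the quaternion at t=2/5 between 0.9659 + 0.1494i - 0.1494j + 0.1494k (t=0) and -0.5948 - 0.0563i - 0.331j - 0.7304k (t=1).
0.8961 + 0.1227i + 0.0503j + 0.4236k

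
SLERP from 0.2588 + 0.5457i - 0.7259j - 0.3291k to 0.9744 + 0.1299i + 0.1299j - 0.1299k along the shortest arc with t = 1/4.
0.5444 + 0.5113i - 0.58j - 0.3254k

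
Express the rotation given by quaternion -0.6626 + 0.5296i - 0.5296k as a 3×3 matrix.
[[0.439, -0.7018, -0.561], [0.7018, -0.1219, 0.7018], [-0.561, -0.7018, 0.439]]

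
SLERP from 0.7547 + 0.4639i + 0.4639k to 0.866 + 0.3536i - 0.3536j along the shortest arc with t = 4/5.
0.8694 + 0.3881i - 0.2895j + 0.0986k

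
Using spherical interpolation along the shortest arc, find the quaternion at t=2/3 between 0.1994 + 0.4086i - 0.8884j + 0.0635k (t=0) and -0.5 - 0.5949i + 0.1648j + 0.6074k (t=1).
0.4561 + 0.6117i - 0.4817j - 0.431k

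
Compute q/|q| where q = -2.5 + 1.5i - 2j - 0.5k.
-0.7001 + 0.4201i - 0.5601j - 0.14k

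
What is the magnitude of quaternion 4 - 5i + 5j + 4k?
√82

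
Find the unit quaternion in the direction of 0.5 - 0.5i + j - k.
0.3162 - 0.3162i + 0.6325j - 0.6325k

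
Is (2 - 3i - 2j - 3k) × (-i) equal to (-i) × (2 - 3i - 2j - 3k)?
No: pq = -3 - 2i + 3j - 2k ≠ -3 - 2i - 3j + 2k = qp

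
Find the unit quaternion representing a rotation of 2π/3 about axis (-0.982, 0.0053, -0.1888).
0.5 - 0.8504i + 0.0046j - 0.1635k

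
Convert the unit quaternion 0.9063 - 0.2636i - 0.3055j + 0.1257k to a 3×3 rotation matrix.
[[0.7817, -0.0668, -0.62], [0.3889, 0.8294, 0.401], [0.4875, -0.5546, 0.6744]]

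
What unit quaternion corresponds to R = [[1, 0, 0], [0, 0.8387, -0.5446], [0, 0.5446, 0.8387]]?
0.9588 + 0.284i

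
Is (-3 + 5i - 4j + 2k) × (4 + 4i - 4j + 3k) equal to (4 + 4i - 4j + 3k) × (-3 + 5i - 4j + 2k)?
No: pq = -54 + 4i - 11j - 5k ≠ -54 + 12i + 3j + 3k = qp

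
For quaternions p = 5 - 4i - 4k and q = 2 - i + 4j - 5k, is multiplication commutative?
No: pq = -14 + 3i + 4j - 49k ≠ -14 - 29i + 36j - 17k = qp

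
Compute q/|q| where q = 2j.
j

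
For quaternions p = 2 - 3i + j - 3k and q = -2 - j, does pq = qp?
No: pq = -3 + 3i - 4j + 9k ≠ -3 + 9i - 4j + 3k = qp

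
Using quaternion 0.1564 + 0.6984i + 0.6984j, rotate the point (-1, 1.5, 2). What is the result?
(1.876, -1.376, -1.356)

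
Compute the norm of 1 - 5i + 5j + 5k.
√76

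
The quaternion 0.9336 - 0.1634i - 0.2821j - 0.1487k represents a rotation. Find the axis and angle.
axis = (-0.456, -0.7873, -0.415), θ = 42°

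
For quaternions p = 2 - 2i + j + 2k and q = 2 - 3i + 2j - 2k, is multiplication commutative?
No: pq = -16i - 4j - k ≠ -4i + 16j + k = qp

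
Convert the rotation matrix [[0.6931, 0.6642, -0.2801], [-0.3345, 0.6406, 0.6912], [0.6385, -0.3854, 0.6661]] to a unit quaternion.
0.866 - 0.3108i - 0.2652j - 0.2883k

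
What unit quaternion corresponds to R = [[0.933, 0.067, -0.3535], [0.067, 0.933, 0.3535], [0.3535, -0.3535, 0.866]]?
0.9659 - 0.183i - 0.183j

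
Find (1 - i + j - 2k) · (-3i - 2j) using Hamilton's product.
-1 - 7i + 4j + 5k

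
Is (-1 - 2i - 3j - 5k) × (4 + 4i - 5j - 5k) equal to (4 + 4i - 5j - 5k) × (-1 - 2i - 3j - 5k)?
No: pq = -36 - 22i - 37j + 7k ≠ -36 - 2i + 23j - 37k = qp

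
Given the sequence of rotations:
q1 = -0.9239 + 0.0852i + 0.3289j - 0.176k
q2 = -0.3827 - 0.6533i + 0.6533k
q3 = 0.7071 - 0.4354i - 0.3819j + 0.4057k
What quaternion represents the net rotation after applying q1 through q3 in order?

q2 · q1 = 0.5242 + 0.3561i - 0.1852j - 0.7511k
q3 · q2 · q1 = 0.7597 + 0.3855i - 0.5137j - 0.1018k
0.7597 + 0.3855i - 0.5137j - 0.1018k


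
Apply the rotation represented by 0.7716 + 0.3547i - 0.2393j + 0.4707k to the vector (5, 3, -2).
(-0.406, 5.244, 3.215)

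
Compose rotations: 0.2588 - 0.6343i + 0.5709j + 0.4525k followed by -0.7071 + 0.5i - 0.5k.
0.3604 + 0.8634i - 0.3128j - 0.1639k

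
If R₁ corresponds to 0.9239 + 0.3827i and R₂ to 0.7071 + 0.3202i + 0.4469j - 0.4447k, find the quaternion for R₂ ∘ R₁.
0.5307 + 0.5664i + 0.2427j - 0.5819k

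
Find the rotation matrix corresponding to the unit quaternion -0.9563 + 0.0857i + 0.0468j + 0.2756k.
[[0.8437, 0.5351, -0.0423], [-0.5191, 0.8334, 0.1897], [0.1367, -0.1381, 0.9809]]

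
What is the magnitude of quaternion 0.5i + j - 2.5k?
2.739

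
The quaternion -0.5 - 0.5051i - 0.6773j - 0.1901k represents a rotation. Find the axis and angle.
axis = (-0.5832, -0.7821, -0.2195), θ = 4π/3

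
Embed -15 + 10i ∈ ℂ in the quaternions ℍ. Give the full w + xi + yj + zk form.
-15 + 10i + 0j + 0k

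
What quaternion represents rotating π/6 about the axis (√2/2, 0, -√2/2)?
0.9659 + 0.183i - 0.183k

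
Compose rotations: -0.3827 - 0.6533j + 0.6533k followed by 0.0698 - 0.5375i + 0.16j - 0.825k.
0.6168 - 0.2287i + 0.2443j + 0.7125k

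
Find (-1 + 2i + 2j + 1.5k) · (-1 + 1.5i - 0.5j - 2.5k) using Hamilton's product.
2.75 - 7.75i + 5.75j - 3k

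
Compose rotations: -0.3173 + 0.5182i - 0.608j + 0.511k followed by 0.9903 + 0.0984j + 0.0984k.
-0.3047 + 0.6233i - 0.5823j + 0.4238k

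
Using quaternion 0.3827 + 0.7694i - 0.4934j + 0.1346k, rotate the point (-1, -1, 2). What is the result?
(0.044, -0.567, -2.383)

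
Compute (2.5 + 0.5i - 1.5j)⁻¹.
0.2857 - 0.0571i + 0.1714j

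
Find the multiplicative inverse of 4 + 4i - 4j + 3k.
0.0702 - 0.0702i + 0.0702j - 0.0526k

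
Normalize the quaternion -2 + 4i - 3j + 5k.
-0.2722 + 0.5443i - 0.4082j + 0.6804k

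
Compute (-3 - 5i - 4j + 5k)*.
-3 + 5i + 4j - 5k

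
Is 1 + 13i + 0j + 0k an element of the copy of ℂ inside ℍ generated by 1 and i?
Yes. The quaternion 1 + 13i has j- and k-coefficients y = z = 0, so it lies in the complex subalgebra spanned by 1 and i.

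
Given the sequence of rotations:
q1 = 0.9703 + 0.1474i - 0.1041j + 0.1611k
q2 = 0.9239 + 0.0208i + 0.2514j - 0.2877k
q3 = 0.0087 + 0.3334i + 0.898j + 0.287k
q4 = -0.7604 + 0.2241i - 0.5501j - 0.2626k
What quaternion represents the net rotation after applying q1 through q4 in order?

q2 · q1 = 0.9659 + 0.1669i + 0.102j - 0.1695k
q3 · q2 · q1 = -0.0902 + 0.142i + 0.9727j + 0.1599k
q4 · q3 · q2 · q1 = 0.6138 + 0.0393i - 0.7631j + 0.1982k
0.6138 + 0.0393i - 0.7631j + 0.1982k


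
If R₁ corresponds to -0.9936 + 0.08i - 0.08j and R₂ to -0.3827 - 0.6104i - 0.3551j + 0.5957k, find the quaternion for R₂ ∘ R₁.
0.4007 + 0.6235i + 0.4311j - 0.5146k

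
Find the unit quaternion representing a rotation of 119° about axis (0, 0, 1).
0.5075 + 0.8616k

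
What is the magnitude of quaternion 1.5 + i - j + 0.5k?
2.121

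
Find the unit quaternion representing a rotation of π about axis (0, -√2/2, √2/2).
-0.7071j + 0.7071k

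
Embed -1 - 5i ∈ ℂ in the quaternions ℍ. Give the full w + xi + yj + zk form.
-1 - 5i + 0j + 0k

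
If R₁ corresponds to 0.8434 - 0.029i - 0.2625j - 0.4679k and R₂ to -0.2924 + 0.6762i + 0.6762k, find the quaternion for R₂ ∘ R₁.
0.0894 + 0.7563i + 0.3735j + 0.5296k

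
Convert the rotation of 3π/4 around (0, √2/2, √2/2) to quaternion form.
0.3827 + 0.6533j + 0.6533k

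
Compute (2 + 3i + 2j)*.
2 - 3i - 2j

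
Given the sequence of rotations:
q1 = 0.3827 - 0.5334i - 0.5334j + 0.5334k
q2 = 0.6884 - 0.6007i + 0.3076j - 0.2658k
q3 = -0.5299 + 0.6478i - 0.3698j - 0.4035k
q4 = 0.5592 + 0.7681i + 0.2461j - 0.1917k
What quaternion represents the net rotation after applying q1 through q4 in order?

q2 · q1 = 0.2489 - 0.5748i + 0.2127j + 0.75k
q3 · q2 · q1 = 0.6217 + 0.2743i - 0.4587j - 0.5726k
q4 · q3 · q2 · q1 = 0.1401 + 0.4021i + 0.2837j - 0.8592k
0.1401 + 0.4021i + 0.2837j - 0.8592k


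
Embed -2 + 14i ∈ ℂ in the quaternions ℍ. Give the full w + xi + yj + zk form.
-2 + 14i + 0j + 0k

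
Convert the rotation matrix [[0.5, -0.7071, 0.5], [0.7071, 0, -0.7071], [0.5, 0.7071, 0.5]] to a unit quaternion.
0.7071 + 0.5i + 0.5k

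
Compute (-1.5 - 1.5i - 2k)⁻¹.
-0.1765 + 0.1765i + 0.2353k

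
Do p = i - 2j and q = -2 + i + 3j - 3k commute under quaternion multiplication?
No: pq = 5 + 4i + 7j + 5k ≠ 5 - 8i + j - 5k = qp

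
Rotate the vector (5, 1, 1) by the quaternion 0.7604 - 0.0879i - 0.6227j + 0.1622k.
(-0.253, 2.644, 4.466)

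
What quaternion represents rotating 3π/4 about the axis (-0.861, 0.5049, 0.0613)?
0.3827 - 0.7955i + 0.4665j + 0.0566k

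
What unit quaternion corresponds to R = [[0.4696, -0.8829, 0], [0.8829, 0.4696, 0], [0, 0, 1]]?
0.8572 + 0.515k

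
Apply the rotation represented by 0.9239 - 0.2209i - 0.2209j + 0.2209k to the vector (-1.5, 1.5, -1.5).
(-0.914, -0.017, -2.432)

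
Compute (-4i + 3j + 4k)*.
4i - 3j - 4k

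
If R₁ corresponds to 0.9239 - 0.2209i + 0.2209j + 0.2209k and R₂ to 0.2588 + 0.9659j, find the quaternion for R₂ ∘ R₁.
0.0257 + 0.1562i + 0.9496j + 0.2705k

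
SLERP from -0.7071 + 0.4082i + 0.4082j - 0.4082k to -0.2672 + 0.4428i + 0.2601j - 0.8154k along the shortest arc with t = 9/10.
-0.3191 + 0.4473i + 0.2807j - 0.7869k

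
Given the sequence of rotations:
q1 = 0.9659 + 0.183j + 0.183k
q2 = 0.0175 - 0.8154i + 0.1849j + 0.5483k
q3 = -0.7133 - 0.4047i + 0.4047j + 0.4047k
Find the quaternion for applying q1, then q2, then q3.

q2 · q1 = -0.1173 - 0.8541i + 0.331j + 0.3836k
q3 · q2 · q1 = -0.5512 + 0.678i - 0.474j - 0.1094k
-0.5512 + 0.678i - 0.474j - 0.1094k


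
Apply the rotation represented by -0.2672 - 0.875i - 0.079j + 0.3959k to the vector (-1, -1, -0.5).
(-0.699, 1.183, 0.602)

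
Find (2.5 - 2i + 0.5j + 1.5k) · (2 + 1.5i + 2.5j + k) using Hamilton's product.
5.25 - 3.5i + 11.5j - 0.25k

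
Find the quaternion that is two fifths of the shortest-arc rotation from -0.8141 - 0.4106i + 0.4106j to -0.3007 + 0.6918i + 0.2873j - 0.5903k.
-0.8068 + 0.0686i + 0.4834j - 0.3328k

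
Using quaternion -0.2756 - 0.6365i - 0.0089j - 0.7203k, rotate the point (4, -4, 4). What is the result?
(5.079, 3.673, 2.952)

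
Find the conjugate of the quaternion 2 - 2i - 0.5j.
2 + 2i + 0.5j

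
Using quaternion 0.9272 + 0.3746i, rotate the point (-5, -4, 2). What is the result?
(-5, -4.267, -1.34)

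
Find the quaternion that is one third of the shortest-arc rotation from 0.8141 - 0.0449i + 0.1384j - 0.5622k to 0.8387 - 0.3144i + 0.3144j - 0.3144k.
0.838 - 0.1379i + 0.2012j - 0.4882k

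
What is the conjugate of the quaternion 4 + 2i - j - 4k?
4 - 2i + j + 4k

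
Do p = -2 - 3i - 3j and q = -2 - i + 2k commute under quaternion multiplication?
No: pq = 1 + 2i + 12j - 7k ≠ 1 + 14i - k = qp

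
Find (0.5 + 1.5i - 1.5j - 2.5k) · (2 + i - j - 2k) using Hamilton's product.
-7 + 4i - 3j - 6k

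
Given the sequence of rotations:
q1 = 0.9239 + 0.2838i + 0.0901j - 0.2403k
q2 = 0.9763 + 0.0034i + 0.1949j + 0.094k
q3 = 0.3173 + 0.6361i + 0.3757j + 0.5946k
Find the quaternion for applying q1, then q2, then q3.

q2 · q1 = 0.9061 + 0.2249i + 0.2955j - 0.2028k
q3 · q2 · q1 = 0.154 + 0.3958i + 0.6969j + 0.5779k
0.154 + 0.3958i + 0.6969j + 0.5779k


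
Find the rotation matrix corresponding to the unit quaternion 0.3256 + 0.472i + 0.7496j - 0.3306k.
[[-0.3424, 0.9229, 0.1761], [0.4923, 0.3358, -0.803], [-0.8002, -0.1883, -0.5694]]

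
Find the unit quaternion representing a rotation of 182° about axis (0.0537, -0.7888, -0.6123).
-0.0175 + 0.0537i - 0.7887j - 0.6122k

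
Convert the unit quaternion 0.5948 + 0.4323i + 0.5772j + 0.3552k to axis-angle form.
axis = (0.5378, 0.718, 0.4419), θ = 107°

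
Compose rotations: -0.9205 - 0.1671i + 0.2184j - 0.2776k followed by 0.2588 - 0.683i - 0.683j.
-0.2032 + 0.7751i + 0.4956j - 0.3351k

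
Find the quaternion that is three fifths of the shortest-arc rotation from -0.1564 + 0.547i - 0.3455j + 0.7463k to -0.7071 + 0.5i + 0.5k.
-0.5156 + 0.5523i - 0.1486j + 0.638k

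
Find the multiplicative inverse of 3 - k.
0.3 + 0.1k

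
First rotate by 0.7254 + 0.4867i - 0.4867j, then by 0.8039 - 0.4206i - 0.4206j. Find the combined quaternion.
0.5831 + 0.0862i - 0.6964j + 0.4094k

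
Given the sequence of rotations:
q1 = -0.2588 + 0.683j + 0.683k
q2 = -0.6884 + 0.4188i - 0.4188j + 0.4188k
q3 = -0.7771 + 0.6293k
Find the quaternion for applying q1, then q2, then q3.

q2 · q1 = 0.1782 - 0.6805i - 0.6478j - 0.2925k
q3 · q2 · q1 = 0.0456 + 0.9365i + 0.0752j + 0.3394k
0.0456 + 0.9365i + 0.0752j + 0.3394k


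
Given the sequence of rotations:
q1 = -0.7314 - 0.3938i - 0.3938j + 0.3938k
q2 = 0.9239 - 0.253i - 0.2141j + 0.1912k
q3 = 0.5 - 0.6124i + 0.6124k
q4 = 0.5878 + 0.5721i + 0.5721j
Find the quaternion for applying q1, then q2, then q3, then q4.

q2 · q1 = -0.935 - 0.1878i - 0.1829j + 0.2393k
q3 · q2 · q1 = -0.7291 + 0.5907i - 0.0599j - 0.3409k
q4 · q3 · q2 · q1 = -0.7322 - 0.2649i - 0.2573j - 0.5726k
-0.7322 - 0.2649i - 0.2573j - 0.5726k


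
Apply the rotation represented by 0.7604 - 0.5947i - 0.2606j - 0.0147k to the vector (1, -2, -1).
(0.578, -1.209, 2.05)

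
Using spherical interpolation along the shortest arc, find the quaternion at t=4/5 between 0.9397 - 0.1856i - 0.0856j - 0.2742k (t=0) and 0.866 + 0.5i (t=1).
0.9253 + 0.374i - 0.0188j - 0.0604k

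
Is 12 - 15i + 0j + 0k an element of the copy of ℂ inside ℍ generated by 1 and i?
Yes. The quaternion 12 - 15i has j- and k-coefficients y = z = 0, so it lies in the complex subalgebra spanned by 1 and i.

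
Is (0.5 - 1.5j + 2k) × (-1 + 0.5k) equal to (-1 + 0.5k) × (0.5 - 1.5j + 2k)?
No: pq = -1.5 - 0.75i + 1.5j - 1.75k ≠ -1.5 + 0.75i + 1.5j - 1.75k = qp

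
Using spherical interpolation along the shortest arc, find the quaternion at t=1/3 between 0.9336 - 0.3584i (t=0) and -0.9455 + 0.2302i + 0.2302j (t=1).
0.9449 - 0.318i - 0.0775j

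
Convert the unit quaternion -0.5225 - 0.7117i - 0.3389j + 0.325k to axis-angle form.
axis = (-0.8347, -0.3975, 0.3812), θ = 243°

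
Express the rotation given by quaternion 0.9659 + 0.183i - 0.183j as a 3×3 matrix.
[[0.933, -0.067, -0.3535], [-0.067, 0.933, -0.3535], [0.3535, 0.3535, 0.866]]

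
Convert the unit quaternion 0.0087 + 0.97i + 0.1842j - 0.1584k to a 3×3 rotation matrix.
[[0.882, 0.3601, -0.3041], [0.3546, -0.932, -0.0752], [-0.3105, -0.0415, -0.9497]]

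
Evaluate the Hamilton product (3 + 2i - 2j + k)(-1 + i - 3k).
-2 + 7i + 9j - 8k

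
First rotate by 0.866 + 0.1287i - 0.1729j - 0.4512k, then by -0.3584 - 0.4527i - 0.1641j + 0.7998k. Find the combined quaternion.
0.0804 - 0.2258i - 0.1815j + 0.9537k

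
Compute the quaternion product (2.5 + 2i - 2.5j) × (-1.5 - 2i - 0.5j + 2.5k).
-1 - 14.25i - 2.5j + 0.25k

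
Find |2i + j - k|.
√6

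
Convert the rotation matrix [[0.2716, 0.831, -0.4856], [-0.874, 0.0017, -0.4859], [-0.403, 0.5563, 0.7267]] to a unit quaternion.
0.7071 + 0.3685i - 0.0292j - 0.6028k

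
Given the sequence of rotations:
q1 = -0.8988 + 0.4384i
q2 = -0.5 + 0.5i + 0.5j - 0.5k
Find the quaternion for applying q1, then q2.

q2 · q1 = 0.2302 - 0.6686i - 0.6686j + 0.2302k
0.2302 - 0.6686i - 0.6686j + 0.2302k


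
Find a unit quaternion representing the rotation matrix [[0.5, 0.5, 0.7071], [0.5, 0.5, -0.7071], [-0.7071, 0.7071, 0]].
0.7071 + 0.5i + 0.5j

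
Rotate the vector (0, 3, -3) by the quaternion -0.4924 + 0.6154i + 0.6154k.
(-0.454, -3.363, -2.546)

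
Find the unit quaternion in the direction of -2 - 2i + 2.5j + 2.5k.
-0.4417 - 0.4417i + 0.5522j + 0.5522k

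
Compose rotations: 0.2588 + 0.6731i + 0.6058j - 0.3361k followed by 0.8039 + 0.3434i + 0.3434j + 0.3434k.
-0.1157 + 0.3065i + 0.9224j - 0.2044k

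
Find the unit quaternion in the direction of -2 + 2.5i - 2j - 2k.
-0.4682 + 0.5852i - 0.4682j - 0.4682k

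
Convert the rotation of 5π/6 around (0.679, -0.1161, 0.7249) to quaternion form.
0.2588 + 0.6559i - 0.1121j + 0.7002k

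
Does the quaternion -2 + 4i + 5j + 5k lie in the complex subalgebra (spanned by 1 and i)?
No. The quaternion -2 + 4i + 5j + 5k has j-coefficient y = 5 and k-coefficient z = 5, not both zero, so it does not lie in the complex subalgebra spanned by 1 and i.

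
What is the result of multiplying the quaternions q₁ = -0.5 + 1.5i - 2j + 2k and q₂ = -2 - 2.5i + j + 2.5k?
1.75 - 8.75i - 5.25j - 8.75k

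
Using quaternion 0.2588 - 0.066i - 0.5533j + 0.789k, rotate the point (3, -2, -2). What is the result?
(-1.12, 3.63, 1.603)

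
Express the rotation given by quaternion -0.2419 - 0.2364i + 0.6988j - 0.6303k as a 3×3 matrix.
[[-0.7712, -0.6353, -0.0401], [-0.0255, 0.0937, -0.9953], [0.6361, -0.7665, -0.0884]]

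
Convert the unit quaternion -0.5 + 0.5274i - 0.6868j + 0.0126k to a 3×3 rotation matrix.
[[0.0563, -0.7118, 0.7001], [-0.737, 0.4434, 0.5101], [-0.6735, -0.5447, -0.4997]]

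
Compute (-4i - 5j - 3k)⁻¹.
0.08i + 0.1j + 0.06k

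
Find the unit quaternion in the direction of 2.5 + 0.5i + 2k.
0.7715 + 0.1543i + 0.6172k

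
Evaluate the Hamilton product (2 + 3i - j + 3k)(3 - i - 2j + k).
4 + 12i - 13j + 4k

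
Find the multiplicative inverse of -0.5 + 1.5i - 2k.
-0.0769 - 0.2308i + 0.3077k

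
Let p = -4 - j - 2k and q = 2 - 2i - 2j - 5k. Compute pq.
-20 + 9i + 10j + 14k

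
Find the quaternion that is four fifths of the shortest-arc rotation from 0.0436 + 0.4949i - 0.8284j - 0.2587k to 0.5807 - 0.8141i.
-0.4979 + 0.8389i - 0.2098j - 0.0655k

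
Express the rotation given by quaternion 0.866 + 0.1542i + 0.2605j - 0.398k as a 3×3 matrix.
[[0.5475, 0.7697, 0.3284], [-0.609, 0.6356, -0.4744], [-0.5739, 0.0597, 0.8167]]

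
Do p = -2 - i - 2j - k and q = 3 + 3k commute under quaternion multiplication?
No: pq = -3 - 9i - 3j - 9k ≠ -3 + 3i - 9j - 9k = qp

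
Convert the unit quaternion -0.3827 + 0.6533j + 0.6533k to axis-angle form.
axis = (0, √2/2, √2/2), θ = 5π/4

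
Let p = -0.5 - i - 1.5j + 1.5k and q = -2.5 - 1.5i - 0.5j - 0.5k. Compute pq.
-0.25 + 4.75i + 1.25j - 5.25k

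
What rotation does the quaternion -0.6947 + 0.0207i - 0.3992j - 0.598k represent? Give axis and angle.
axis = (0.0288, -0.555, -0.8314), θ = 268°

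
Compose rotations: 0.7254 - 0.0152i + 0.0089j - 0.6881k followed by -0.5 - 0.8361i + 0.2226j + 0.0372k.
-0.3518 - 0.7524i - 0.4189j + 0.367k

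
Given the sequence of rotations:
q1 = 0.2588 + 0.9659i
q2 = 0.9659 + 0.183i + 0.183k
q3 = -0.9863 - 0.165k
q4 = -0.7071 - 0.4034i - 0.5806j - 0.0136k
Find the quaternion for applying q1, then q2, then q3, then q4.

q2 · q1 = 0.0732 + 0.9803i + 0.1768j + 0.0474k
q3 · q2 · q1 = -0.0644 - 0.9377i - 0.3361j - 0.0588k
q4 · q3 · q2 · q1 = -0.5287 + 0.7186i + 0.2641j - 0.3664k
-0.5287 + 0.7186i + 0.2641j - 0.3664k


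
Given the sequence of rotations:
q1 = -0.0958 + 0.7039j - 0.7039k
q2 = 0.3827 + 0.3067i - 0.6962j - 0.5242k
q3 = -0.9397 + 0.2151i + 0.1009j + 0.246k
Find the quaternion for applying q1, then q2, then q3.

q2 · q1 = 0.0844 + 0.8297i + 0.552j - 0.0033k
q3 · q2 · q1 = -0.3127 - 0.8976i - 0.3054j + 0.0589k
-0.3127 - 0.8976i - 0.3054j + 0.0589k


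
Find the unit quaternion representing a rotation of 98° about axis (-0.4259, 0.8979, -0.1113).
0.6561 - 0.3214i + 0.6777j - 0.084k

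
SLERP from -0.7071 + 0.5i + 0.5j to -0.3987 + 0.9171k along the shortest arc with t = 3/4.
-0.574 + 0.1646i + 0.1646j + 0.7851k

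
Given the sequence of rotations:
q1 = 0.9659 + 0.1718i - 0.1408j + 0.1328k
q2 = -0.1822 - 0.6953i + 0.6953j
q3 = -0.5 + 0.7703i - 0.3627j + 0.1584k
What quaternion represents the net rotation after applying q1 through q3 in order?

q2 · q1 = 0.0414 - 0.6106i + 0.7896j - 0.0458k
q3 · q2 · q1 = 0.7433 + 0.2287i - 0.4713j + 0.4162k
0.7433 + 0.2287i - 0.4713j + 0.4162k


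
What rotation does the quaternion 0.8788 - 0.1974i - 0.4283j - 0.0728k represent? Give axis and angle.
axis = (-0.4137, -0.8976, -0.1526), θ = 57°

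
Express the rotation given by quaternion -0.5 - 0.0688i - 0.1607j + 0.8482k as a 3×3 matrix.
[[-0.4905, 0.8703, 0.044], [-0.8261, -0.4484, -0.3414], [-0.2774, -0.2038, 0.9389]]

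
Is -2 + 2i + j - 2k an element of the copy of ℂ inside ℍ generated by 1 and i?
No. The quaternion -2 + 2i + j - 2k has j-coefficient y = 1 and k-coefficient z = -2, not both zero, so it does not lie in the complex subalgebra spanned by 1 and i.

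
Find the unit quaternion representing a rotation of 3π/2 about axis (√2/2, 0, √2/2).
-0.7071 + 0.5i + 0.5k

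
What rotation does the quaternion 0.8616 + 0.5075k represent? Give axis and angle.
axis = (0, 0, 1), θ = 61°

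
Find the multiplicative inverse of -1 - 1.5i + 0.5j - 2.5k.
-0.1026 + 0.1538i - 0.0513j + 0.2564k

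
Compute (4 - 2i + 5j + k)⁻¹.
0.087 + 0.0435i - 0.1087j - 0.0217k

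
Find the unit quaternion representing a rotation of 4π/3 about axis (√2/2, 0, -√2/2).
-0.5 + 0.6124i - 0.6124k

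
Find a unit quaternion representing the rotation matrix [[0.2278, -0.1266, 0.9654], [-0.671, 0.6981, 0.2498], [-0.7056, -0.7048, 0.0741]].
0.7071 - 0.3375i + 0.5908j - 0.1925k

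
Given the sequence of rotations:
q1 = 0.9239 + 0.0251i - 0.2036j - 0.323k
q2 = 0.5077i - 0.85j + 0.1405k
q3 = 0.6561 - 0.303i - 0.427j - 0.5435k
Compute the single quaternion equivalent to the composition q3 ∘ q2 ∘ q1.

q2 · q1 = -0.1404 + 0.7722i - 0.6178j + 0.0478k
q3 · q2 · q1 = -0.096 + 0.193i - 0.7506j + 0.6246k
-0.096 + 0.193i - 0.7506j + 0.6246k


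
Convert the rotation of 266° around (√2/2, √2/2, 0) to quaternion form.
-0.682 + 0.5171i + 0.5171j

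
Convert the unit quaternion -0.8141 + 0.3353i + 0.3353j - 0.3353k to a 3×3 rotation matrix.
[[0.5503, -0.3211, -0.7708], [0.7708, 0.5503, 0.3211], [0.3211, -0.7708, 0.5503]]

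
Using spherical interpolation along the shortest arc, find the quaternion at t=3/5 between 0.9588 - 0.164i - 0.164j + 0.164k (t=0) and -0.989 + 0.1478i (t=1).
0.9834 - 0.1553i - 0.0661j + 0.0661k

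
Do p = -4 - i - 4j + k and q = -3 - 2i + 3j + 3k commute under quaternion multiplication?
No: pq = 19 - 4i + j - 26k ≠ 19 + 26i - j - 4k = qp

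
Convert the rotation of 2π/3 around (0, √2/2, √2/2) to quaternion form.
0.5 + 0.6124j + 0.6124k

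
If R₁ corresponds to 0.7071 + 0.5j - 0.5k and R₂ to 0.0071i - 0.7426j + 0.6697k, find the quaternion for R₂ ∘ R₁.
0.7062 + 0.0415i - 0.5215j + 0.4771k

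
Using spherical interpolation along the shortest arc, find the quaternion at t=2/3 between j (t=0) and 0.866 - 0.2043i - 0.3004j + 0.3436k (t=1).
-0.6784 + 0.16i + 0.6646j - 0.2692k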